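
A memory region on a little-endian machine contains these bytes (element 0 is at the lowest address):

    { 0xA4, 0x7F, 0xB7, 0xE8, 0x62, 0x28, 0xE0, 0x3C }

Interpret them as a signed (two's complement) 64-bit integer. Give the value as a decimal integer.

Little-endian: lowest address holds the least-significant byte.
Reassemble most-significant byte first: 3C E0 28 62 E8 B7 7F A4 → 0x3CE02862E8B77FA4.
0x3CE02862E8B77FA4 = 4386550442335109028.

4386550442335109028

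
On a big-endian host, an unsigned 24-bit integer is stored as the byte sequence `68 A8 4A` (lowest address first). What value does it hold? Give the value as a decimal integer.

In big-endian order the high byte comes first in memory.
The bytes are already most-significant first: 0x68A84A.
0x68A84A = 6858826.

6858826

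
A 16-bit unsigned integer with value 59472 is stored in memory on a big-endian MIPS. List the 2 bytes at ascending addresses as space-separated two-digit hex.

59472 in hexadecimal, padded to 16 bits, is 0xE850.
Split into bytes (most-significant first): E8 50.
Big-endian stores the most-significant byte at the lowest address.
So the memory order matches the most-significant-first order: E8 50.

E8 50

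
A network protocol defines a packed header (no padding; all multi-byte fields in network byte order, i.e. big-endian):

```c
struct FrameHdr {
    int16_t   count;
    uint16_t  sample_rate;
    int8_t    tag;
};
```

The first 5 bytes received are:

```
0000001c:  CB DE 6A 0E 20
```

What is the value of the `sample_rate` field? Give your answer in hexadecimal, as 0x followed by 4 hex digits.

`sample_rate` follows `count` (2 bytes), so it starts at byte offset 2 and occupies 2 bytes.
Bytes at offsets 2..3: 6A 0E.
Big-endian stores the most-significant byte at the lowest address.
The bytes are already most-significant first: 0x6A0E.

0x6A0E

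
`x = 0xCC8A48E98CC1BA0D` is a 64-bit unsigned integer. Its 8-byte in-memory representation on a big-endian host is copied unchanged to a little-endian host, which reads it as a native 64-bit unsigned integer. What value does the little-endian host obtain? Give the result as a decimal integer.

989315879114672844

Stored big-endian, the bytes at ascending addresses are CC 8A 48 E9 8C C1 BA 0D.
Read back as little-endian, the first byte is least significant, giving 0x0DBAC18CE9488ACC.
0x0DBAC18CE9488ACC = 989315879114672844.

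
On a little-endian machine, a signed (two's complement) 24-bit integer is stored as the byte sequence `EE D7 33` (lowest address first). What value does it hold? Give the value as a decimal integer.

Little-endian: lowest address holds the least-significant byte.
Reassemble most-significant byte first: 33 D7 EE → 0x33D7EE.
0x33D7EE = 3397614.

3397614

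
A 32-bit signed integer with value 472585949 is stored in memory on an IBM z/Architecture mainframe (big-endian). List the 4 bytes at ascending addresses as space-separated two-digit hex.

472585949 in hexadecimal, padded to 32 bits, is 0x1C2B16DD.
Split into bytes (most-significant first): 1C 2B 16 DD.
Big-endian stores the most-significant byte at the lowest address.
So the memory order matches the most-significant-first order: 1C 2B 16 DD.

1C 2B 16 DD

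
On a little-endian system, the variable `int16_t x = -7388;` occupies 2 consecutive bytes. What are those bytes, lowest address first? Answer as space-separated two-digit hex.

24 E3

Two's complement of -7388 in 16 bits: 7388 = 0x1CDC; invert → 0xE323; add 1 → 0xE324.
Split into bytes (most-significant first): E3 24.
Little-endian: lowest address holds the least-significant byte.
So at ascending addresses the bytes are 24 E3.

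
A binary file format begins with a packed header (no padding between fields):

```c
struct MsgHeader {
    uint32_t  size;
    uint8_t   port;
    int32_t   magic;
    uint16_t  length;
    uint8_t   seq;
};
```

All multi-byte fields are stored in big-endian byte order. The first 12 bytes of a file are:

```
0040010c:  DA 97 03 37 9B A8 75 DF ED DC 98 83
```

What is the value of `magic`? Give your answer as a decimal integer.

`magic` follows `size` (4 B), `port` (1 B), so it starts at offset 4 + 1 = 5 and occupies 4 bytes.
Bytes at offsets 5..8: A8 75 DF ED.
Big-endian: lowest address holds the most-significant byte.
The bytes are already most-significant first: 0xA875DFED.
Top bit is set, so as a signed 32-bit value this is 0xA875DFED − 2^32 = -1468669971.

-1468669971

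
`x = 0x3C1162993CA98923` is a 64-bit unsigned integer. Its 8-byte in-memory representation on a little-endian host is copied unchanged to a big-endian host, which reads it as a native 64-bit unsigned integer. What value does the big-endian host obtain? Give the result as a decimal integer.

2560763940873310524

Stored little-endian, the bytes at ascending addresses are 23 89 A9 3C 99 62 11 3C.
Read back as big-endian, the last byte is least significant, giving 0x2389A93C9962113C.
0x2389A93C9962113C = 2560763940873310524.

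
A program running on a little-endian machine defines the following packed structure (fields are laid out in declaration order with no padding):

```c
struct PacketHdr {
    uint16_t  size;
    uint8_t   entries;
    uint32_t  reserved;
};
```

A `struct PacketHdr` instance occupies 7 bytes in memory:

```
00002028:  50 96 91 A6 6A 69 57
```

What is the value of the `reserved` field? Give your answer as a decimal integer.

1466526374

`reserved` follows `size` (2 B), `entries` (1 B), so it starts at offset 2 + 1 = 3 and occupies 4 bytes.
Bytes at offsets 3..6: A6 6A 69 57.
Little-endian: lowest address holds the least-significant byte.
Reassemble most-significant byte first: 57 69 6A A6 → 0x57696AA6.
0x57696AA6 = 1466526374.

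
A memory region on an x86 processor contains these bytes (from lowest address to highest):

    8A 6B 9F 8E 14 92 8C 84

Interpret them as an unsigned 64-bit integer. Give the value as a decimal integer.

Little-endian: lowest address holds the least-significant byte.
Reassemble most-significant byte first: 84 8C 92 14 8E 9F 6B 8A → 0x848C92148E9F6B8A.
0x848C92148E9F6B8A = 9551169526735793034.

9551169526735793034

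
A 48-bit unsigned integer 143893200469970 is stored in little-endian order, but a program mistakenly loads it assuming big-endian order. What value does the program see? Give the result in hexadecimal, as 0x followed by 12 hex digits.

143893200469970 in 48-bit hexadecimal is 0x82DEBF197FD2.
Stored little-endian, the bytes at ascending addresses are D2 7F 19 BF DE 82.
Read back as big-endian, the last byte is least significant, giving 0xD27F19BFDE82.

0xD27F19BFDE82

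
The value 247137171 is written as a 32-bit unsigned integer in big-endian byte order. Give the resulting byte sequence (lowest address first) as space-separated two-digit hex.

247137171 in hexadecimal, padded to 32 bits, is 0x0EBB0393.
Split into bytes (most-significant first): 0E BB 03 93.
Big-endian: lowest address holds the most-significant byte.
So the memory order matches the most-significant-first order: 0E BB 03 93.

0E BB 03 93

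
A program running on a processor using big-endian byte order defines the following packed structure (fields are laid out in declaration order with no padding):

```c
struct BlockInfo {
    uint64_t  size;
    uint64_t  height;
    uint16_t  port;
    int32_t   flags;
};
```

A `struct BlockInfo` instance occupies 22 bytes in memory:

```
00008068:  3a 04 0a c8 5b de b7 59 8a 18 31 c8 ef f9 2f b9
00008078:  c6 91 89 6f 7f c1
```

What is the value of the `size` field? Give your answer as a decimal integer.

4180478209757722457

`size` is the first field, at byte offset 0, occupying 8 bytes.
Bytes at offsets 0..7: 3A 04 0A C8 5B DE B7 59.
In big-endian order the high byte comes first in memory.
The bytes are already most-significant first: 0x3A040AC85BDEB759.
0x3A040AC85BDEB759 = 4180478209757722457.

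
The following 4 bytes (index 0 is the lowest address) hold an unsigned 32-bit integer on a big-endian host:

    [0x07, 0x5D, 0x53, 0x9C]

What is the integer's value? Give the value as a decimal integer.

In big-endian order the high byte comes first in memory.
The bytes are already most-significant first: 0x075D539C.
0x075D539C = 123556764.

123556764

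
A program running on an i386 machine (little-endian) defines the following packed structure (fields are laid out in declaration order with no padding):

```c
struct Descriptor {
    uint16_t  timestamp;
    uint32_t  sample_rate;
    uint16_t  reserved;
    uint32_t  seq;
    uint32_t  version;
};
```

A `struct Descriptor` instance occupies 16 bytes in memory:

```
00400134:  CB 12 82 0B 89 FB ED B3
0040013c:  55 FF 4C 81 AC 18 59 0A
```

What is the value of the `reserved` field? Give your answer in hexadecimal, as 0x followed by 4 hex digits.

`reserved` follows `timestamp` (2 B), `sample_rate` (4 B), so it starts at offset 2 + 4 = 6 and occupies 2 bytes.
Bytes at offsets 6..7: ED B3.
In little-endian order the low byte comes first in memory.
Reassemble most-significant byte first: B3 ED → 0xB3ED.

0xB3ED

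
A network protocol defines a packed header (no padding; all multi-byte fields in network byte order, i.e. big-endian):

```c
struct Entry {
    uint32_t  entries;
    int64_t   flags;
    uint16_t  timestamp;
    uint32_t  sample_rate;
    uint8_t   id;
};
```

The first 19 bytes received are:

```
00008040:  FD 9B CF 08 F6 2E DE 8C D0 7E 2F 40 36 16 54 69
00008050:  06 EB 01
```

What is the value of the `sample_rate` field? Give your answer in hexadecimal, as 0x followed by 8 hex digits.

`sample_rate` follows `entries` (4 B), `flags` (8 B), `timestamp` (2 B), so it starts at offset 4 + 8 + 2 = 14 and occupies 4 bytes.
Bytes at offsets 14..17: 54 69 06 EB.
Big-endian: lowest address holds the most-significant byte.
The bytes are already most-significant first: 0x546906EB.

0x546906EB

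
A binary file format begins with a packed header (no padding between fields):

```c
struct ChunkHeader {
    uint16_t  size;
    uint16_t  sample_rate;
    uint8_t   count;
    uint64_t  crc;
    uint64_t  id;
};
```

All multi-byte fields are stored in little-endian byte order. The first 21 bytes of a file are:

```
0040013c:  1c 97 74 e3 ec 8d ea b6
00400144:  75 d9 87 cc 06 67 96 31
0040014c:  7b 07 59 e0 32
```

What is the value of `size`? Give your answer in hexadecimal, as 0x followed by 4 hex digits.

`size` is the first field, at byte offset 0, occupying 2 bytes.
Bytes at offsets 0..1: 1C 97.
In little-endian order the low byte comes first in memory.
Reassemble most-significant byte first: 97 1C → 0x971C.

0x971C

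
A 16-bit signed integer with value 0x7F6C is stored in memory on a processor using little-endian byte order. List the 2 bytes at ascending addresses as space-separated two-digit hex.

Split into bytes (most-significant first): 7F 6C.
Little-endian stores the least-significant byte at the lowest address.
So at ascending addresses the bytes are 6C 7F.

6C 7F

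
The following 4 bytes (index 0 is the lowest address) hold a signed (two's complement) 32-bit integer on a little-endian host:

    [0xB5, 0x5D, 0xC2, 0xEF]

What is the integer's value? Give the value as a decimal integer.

In little-endian order the low byte comes first in memory.
Reassemble most-significant byte first: EF C2 5D B5 → 0xEFC25DB5.
Top bit is set, so as a signed 32-bit value this is 0xEFC25DB5 − 2^32 = -272474699.

-272474699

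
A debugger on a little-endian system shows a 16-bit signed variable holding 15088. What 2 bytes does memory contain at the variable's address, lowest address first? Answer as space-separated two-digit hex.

F0 3A

15088 in hexadecimal, padded to 16 bits, is 0x3AF0.
Split into bytes (most-significant first): 3A F0.
Little-endian stores the least-significant byte at the lowest address.
So at ascending addresses the bytes are F0 3A.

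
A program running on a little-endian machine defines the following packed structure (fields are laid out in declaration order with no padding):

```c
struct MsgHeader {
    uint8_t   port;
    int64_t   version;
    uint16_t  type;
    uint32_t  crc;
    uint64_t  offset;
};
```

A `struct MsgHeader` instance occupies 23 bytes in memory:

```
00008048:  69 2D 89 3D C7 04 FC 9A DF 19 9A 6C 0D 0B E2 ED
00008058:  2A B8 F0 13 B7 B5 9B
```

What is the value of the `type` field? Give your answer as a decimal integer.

`type` follows `port` (1 B), `version` (8 B), so it starts at offset 1 + 8 = 9 and occupies 2 bytes.
Bytes at offsets 9..10: 19 9A.
Little-endian stores the least-significant byte at the lowest address.
Reassemble most-significant byte first: 9A 19 → 0x9A19.
0x9A19 = 39449.

39449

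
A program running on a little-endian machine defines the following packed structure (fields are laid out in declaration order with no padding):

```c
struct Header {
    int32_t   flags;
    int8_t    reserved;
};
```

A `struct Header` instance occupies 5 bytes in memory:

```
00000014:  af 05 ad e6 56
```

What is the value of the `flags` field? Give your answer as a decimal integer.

`flags` is the first field, at byte offset 0, occupying 4 bytes.
Bytes at offsets 0..3: AF 05 AD E6.
Little-endian stores the least-significant byte at the lowest address.
Reassemble most-significant byte first: E6 AD 05 AF → 0xE6AD05AF.
Top bit is set, so as a signed 32-bit value this is 0xE6AD05AF − 2^32 = -424868433.

-424868433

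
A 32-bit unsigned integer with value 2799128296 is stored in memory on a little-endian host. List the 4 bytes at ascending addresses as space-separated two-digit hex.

E8 4E D7 A6

2799128296 in hexadecimal, padded to 32 bits, is 0xA6D74EE8.
Split into bytes (most-significant first): A6 D7 4E E8.
Little-endian: lowest address holds the least-significant byte.
So at ascending addresses the bytes are E8 4E D7 A6.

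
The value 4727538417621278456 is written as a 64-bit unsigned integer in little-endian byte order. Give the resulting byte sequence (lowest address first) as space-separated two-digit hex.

F8 1E 54 AC 24 97 9B 41

4727538417621278456 in hexadecimal, padded to 64 bits, is 0x419B9724AC541EF8.
Split into bytes (most-significant first): 41 9B 97 24 AC 54 1E F8.
In little-endian order the low byte comes first in memory.
So at ascending addresses the bytes are F8 1E 54 AC 24 97 9B 41.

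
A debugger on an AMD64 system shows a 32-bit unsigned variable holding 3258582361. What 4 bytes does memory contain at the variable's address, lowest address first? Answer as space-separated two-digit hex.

59 05 3A C2

3258582361 in hexadecimal, padded to 32 bits, is 0xC23A0559.
Split into bytes (most-significant first): C2 3A 05 59.
Little-endian: lowest address holds the least-significant byte.
So at ascending addresses the bytes are 59 05 3A C2.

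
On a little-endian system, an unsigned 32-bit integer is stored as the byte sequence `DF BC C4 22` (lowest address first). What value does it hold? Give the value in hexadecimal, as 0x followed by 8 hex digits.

Little-endian stores the least-significant byte at the lowest address.
Reassemble most-significant byte first: 22 C4 BC DF → 0x22C4BCDF.

0x22C4BCDF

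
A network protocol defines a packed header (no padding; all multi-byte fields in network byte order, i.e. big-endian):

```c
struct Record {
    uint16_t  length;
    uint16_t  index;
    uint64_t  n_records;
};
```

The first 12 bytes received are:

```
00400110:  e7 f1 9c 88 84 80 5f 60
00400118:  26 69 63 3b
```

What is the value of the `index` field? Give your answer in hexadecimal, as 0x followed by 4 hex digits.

0x9C88

`index` follows `length` (2 bytes), so it starts at byte offset 2 and occupies 2 bytes.
Bytes at offsets 2..3: 9C 88.
In big-endian order the high byte comes first in memory.
The bytes are already most-significant first: 0x9C88.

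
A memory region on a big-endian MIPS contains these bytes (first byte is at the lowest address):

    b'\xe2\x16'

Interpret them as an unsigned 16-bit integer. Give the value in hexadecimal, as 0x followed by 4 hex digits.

0xE216

In big-endian order the high byte comes first in memory.
The bytes are already most-significant first: 0xE216.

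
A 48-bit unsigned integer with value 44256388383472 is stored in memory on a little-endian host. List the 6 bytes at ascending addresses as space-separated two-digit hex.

44256388383472 in hexadecimal, padded to 48 bits, is 0x28403E4F02F0.
Split into bytes (most-significant first): 28 40 3E 4F 02 F0.
Little-endian: lowest address holds the least-significant byte.
So at ascending addresses the bytes are F0 02 4F 3E 40 28.

F0 02 4F 3E 40 28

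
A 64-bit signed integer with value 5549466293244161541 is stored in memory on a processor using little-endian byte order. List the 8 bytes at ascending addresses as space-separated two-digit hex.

5549466293244161541 in hexadecimal, padded to 64 bits, is 0x4D03AA30FDD26E05.
Split into bytes (most-significant first): 4D 03 AA 30 FD D2 6E 05.
In little-endian order the low byte comes first in memory.
So at ascending addresses the bytes are 05 6E D2 FD 30 AA 03 4D.

05 6E D2 FD 30 AA 03 4D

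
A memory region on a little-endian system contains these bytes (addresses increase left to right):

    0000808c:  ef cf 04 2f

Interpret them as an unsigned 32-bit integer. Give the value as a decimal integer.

Little-endian stores the least-significant byte at the lowest address.
Reassemble most-significant byte first: 2F 04 CF EF → 0x2F04CFEF.
0x2F04CFEF = 788844527.

788844527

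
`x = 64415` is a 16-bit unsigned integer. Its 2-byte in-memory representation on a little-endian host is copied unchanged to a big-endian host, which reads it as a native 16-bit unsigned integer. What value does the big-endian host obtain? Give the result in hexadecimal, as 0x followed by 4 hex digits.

0x9FFB

64415 in 16-bit hexadecimal is 0xFB9F.
Stored little-endian, the bytes at ascending addresses are 9F FB.
Read back as big-endian, the last byte is least significant, giving 0x9FFB.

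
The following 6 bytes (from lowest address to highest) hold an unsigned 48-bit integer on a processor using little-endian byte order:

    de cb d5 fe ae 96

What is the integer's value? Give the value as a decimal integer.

165678343900126

Little-endian stores the least-significant byte at the lowest address.
Reassemble most-significant byte first: 96 AE FE D5 CB DE → 0x96AEFED5CBDE.
0x96AEFED5CBDE = 165678343900126.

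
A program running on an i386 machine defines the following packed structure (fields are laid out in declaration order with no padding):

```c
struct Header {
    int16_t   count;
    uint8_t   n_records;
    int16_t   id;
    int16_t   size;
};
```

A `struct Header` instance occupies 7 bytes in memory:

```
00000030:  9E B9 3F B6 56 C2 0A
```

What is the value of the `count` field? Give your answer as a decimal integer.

`count` is the first field, at byte offset 0, occupying 2 bytes.
Bytes at offsets 0..1: 9E B9.
Little-endian: lowest address holds the least-significant byte.
Reassemble most-significant byte first: B9 9E → 0xB99E.
Top bit is set, so as a signed 16-bit value this is 0xB99E − 2^16 = -18018.

-18018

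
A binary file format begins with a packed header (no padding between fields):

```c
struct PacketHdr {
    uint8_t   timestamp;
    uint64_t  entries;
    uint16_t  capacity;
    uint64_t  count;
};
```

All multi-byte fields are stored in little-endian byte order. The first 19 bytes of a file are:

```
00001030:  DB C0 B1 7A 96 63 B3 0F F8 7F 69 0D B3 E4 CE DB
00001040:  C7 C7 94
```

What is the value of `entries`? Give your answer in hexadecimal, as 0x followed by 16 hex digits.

`entries` follows `timestamp` (1 byte), so it starts at byte offset 1 and occupies 8 bytes.
Bytes at offsets 1..8: C0 B1 7A 96 63 B3 0F F8.
In little-endian order the low byte comes first in memory.
Reassemble most-significant byte first: F8 0F B3 63 96 7A B1 C0 → 0xF80FB363967AB1C0.

0xF80FB363967AB1C0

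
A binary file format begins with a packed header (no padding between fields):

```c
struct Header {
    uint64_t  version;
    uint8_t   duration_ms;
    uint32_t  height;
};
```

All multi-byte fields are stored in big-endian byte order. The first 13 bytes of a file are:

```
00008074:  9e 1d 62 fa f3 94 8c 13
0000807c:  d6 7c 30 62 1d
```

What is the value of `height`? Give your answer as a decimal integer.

`height` follows `version` (8 B), `duration_ms` (1 B), so it starts at offset 8 + 1 = 9 and occupies 4 bytes.
Bytes at offsets 9..12: 7C 30 62 1D.
Big-endian: lowest address holds the most-significant byte.
The bytes are already most-significant first: 0x7C30621D.
0x7C30621D = 2083545629.

2083545629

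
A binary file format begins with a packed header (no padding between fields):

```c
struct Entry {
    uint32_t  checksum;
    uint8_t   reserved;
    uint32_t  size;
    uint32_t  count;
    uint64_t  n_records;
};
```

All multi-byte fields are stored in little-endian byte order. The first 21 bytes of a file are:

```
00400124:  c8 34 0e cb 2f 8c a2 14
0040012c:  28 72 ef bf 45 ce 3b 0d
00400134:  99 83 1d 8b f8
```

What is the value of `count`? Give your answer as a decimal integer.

1170206578

`count` follows `checksum` (4 B), `reserved` (1 B), `size` (4 B), so it starts at offset 4 + 1 + 4 = 9 and occupies 4 bytes.
Bytes at offsets 9..12: 72 EF BF 45.
Little-endian stores the least-significant byte at the lowest address.
Reassemble most-significant byte first: 45 BF EF 72 → 0x45BFEF72.
0x45BFEF72 = 1170206578.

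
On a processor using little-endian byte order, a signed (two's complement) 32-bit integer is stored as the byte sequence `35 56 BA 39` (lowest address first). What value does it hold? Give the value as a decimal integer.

Little-endian stores the least-significant byte at the lowest address.
Reassemble most-significant byte first: 39 BA 56 35 → 0x39BA5635.
0x39BA5635 = 968513077.

968513077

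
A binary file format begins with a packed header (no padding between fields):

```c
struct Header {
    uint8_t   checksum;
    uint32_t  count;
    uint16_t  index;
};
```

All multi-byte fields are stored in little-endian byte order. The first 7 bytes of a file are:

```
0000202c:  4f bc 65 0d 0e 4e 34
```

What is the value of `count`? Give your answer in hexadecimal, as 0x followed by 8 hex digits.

0x0E0D65BC

`count` follows `checksum` (1 byte), so it starts at byte offset 1 and occupies 4 bytes.
Bytes at offsets 1..4: BC 65 0D 0E.
In little-endian order the low byte comes first in memory.
Reassemble most-significant byte first: 0E 0D 65 BC → 0x0E0D65BC.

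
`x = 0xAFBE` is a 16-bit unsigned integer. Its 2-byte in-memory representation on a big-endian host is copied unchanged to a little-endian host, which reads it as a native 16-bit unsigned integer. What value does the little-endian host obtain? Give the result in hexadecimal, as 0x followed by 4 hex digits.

Stored big-endian, the bytes at ascending addresses are AF BE.
Read back as little-endian, the first byte is least significant, giving 0xBEAF.

0xBEAF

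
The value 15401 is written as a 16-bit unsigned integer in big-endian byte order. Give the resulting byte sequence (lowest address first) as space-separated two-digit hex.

3C 29

15401 in hexadecimal, padded to 16 bits, is 0x3C29.
Split into bytes (most-significant first): 3C 29.
Big-endian stores the most-significant byte at the lowest address.
So the memory order matches the most-significant-first order: 3C 29.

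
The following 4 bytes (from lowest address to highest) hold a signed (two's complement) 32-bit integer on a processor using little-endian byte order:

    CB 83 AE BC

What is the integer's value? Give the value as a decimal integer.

-1129413685

In little-endian order the low byte comes first in memory.
Reassemble most-significant byte first: BC AE 83 CB → 0xBCAE83CB.
Top bit is set, so as a signed 32-bit value this is 0xBCAE83CB − 2^32 = -1129413685.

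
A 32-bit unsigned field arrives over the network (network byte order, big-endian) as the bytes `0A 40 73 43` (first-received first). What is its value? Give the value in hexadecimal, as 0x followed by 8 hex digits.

In big-endian order the high byte comes first in memory.
The bytes are already most-significant first: 0x0A407343.

0x0A407343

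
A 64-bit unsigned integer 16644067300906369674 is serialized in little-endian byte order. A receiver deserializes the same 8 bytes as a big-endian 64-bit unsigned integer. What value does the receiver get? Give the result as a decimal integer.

9944573255863761894

16644067300906369674 in 64-bit hexadecimal is 0xE6FB9B06B038028A.
Stored little-endian, the bytes at ascending addresses are 8A 02 38 B0 06 9B FB E6.
Read back as big-endian, the last byte is least significant, giving 0x8A0238B0069BFBE6.
0x8A0238B0069BFBE6 = 9944573255863761894.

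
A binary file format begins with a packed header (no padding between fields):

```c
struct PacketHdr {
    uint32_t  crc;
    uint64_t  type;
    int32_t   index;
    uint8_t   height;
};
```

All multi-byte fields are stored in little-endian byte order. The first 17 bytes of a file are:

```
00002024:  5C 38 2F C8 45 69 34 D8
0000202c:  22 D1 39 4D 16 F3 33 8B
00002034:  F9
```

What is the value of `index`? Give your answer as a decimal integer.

`index` follows `crc` (4 B), `type` (8 B), so it starts at offset 4 + 8 = 12 and occupies 4 bytes.
Bytes at offsets 12..15: 16 F3 33 8B.
Little-endian: lowest address holds the least-significant byte.
Reassemble most-significant byte first: 8B 33 F3 16 → 0x8B33F316.
Top bit is set, so as a signed 32-bit value this is 0x8B33F316 − 2^32 = -1959529706.

-1959529706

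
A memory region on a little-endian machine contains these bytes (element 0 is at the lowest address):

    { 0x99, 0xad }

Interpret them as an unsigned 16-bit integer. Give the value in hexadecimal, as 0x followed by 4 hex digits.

0xAD99

Little-endian stores the least-significant byte at the lowest address.
Reassemble most-significant byte first: AD 99 → 0xAD99.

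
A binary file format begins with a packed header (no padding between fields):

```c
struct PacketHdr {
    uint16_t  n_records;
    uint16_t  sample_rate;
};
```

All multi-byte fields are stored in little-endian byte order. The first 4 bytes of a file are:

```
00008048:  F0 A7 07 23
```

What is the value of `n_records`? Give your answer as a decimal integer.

42992

`n_records` is the first field, at byte offset 0, occupying 2 bytes.
Bytes at offsets 0..1: F0 A7.
Little-endian stores the least-significant byte at the lowest address.
Reassemble most-significant byte first: A7 F0 → 0xA7F0.
0xA7F0 = 42992.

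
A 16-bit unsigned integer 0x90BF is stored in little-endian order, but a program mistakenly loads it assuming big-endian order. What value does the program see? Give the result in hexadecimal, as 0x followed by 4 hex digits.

Stored little-endian, the bytes at ascending addresses are BF 90.
Read back as big-endian, the last byte is least significant, giving 0xBF90.

0xBF90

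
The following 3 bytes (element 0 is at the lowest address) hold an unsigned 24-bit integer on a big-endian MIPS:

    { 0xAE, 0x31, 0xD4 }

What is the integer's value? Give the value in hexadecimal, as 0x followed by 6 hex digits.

0xAE31D4

In big-endian order the high byte comes first in memory.
The bytes are already most-significant first: 0xAE31D4.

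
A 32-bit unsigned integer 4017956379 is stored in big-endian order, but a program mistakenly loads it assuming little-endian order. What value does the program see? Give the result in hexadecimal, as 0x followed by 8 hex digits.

0x1B267DEF

4017956379 in 32-bit hexadecimal is 0xEF7D261B.
Stored big-endian, the bytes at ascending addresses are EF 7D 26 1B.
Read back as little-endian, the first byte is least significant, giving 0x1B267DEF.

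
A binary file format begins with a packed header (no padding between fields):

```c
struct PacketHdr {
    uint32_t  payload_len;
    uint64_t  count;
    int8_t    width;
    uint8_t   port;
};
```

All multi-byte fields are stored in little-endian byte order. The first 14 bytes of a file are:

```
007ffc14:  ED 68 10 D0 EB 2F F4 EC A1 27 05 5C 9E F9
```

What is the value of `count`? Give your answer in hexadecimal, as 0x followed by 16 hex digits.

`count` follows `payload_len` (4 bytes), so it starts at byte offset 4 and occupies 8 bytes.
Bytes at offsets 4..11: EB 2F F4 EC A1 27 05 5C.
In little-endian order the low byte comes first in memory.
Reassemble most-significant byte first: 5C 05 27 A1 EC F4 2F EB → 0x5C0527A1ECF42FEB.

0x5C0527A1ECF42FEB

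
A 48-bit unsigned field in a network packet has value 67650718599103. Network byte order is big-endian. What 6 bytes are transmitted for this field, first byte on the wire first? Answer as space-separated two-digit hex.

67650718599103 in hexadecimal, padded to 48 bits, is 0x3D87290D07BF.
Split into bytes (most-significant first): 3D 87 29 0D 07 BF.
In big-endian order the high byte comes first in memory.
So the memory order matches the most-significant-first order: 3D 87 29 0D 07 BF.

3D 87 29 0D 07 BF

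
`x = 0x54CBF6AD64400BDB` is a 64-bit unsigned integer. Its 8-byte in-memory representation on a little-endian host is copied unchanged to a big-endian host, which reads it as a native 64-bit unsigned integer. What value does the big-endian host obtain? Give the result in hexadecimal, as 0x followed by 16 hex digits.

Stored little-endian, the bytes at ascending addresses are DB 0B 40 64 AD F6 CB 54.
Read back as big-endian, the last byte is least significant, giving 0xDB0B4064ADF6CB54.

0xDB0B4064ADF6CB54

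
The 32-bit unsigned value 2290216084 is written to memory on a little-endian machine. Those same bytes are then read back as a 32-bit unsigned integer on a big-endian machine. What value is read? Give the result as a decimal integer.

2290216084 in 32-bit hexadecimal is 0x8881EC94.
Stored little-endian, the bytes at ascending addresses are 94 EC 81 88.
Read back as big-endian, the last byte is least significant, giving 0x94EC8188.
0x94EC8188 = 2498527624.

2498527624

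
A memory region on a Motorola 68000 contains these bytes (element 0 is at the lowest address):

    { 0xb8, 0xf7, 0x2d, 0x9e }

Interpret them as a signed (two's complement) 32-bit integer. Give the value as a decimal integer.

In big-endian order the high byte comes first in memory.
The bytes are already most-significant first: 0xB8F72D9E.
Top bit is set, so as a signed 32-bit value this is 0xB8F72D9E − 2^32 = -1191760482.

-1191760482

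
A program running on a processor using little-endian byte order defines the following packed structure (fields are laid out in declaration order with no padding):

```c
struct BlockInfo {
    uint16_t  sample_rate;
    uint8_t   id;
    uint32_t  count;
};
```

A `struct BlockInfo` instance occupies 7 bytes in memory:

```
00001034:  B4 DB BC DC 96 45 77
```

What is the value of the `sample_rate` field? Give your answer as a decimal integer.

`sample_rate` is the first field, at byte offset 0, occupying 2 bytes.
Bytes at offsets 0..1: B4 DB.
Little-endian: lowest address holds the least-significant byte.
Reassemble most-significant byte first: DB B4 → 0xDBB4.
0xDBB4 = 56244.

56244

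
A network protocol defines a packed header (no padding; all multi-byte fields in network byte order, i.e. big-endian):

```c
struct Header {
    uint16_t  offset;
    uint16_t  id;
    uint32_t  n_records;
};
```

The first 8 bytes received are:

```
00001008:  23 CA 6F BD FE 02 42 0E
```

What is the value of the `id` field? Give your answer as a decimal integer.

`id` follows `offset` (2 bytes), so it starts at byte offset 2 and occupies 2 bytes.
Bytes at offsets 2..3: 6F BD.
Big-endian stores the most-significant byte at the lowest address.
The bytes are already most-significant first: 0x6FBD.
0x6FBD = 28605.

28605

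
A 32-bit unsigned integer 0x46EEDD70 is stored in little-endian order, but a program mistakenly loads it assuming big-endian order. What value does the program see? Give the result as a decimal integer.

1893592646

Stored little-endian, the bytes at ascending addresses are 70 DD EE 46.
Read back as big-endian, the last byte is least significant, giving 0x70DDEE46.
0x70DDEE46 = 1893592646.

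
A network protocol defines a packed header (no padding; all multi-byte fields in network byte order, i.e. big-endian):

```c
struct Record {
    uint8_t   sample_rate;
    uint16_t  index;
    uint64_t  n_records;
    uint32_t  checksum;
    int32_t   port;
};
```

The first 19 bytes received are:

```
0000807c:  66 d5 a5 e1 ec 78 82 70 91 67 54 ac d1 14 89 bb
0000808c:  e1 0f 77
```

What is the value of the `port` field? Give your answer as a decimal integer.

-1142878345

`port` follows `sample_rate` (1 B), `index` (2 B), `n_records` (8 B), `checksum` (4 B), so it starts at offset 1 + 2 + 8 + 4 = 15 and occupies 4 bytes.
Bytes at offsets 15..18: BB E1 0F 77.
Big-endian stores the most-significant byte at the lowest address.
The bytes are already most-significant first: 0xBBE10F77.
Top bit is set, so as a signed 32-bit value this is 0xBBE10F77 − 2^32 = -1142878345.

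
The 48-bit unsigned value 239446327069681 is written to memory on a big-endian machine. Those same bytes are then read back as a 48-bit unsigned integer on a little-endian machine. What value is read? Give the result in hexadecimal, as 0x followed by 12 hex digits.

239446327069681 in 48-bit hexadecimal is 0xD9C671448BF1.
Stored big-endian, the bytes at ascending addresses are D9 C6 71 44 8B F1.
Read back as little-endian, the first byte is least significant, giving 0xF18B4471C6D9.

0xF18B4471C6D9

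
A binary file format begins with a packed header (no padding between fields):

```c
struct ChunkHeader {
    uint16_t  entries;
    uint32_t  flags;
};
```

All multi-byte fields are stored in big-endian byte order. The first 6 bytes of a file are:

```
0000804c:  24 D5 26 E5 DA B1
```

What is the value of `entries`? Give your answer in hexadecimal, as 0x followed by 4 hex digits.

0x24D5

`entries` is the first field, at byte offset 0, occupying 2 bytes.
Bytes at offsets 0..1: 24 D5.
In big-endian order the high byte comes first in memory.
The bytes are already most-significant first: 0x24D5.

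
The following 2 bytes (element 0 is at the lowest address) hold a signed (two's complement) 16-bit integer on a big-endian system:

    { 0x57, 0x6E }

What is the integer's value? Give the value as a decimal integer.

22382

Big-endian stores the most-significant byte at the lowest address.
The bytes are already most-significant first: 0x576E.
0x576E = 22382.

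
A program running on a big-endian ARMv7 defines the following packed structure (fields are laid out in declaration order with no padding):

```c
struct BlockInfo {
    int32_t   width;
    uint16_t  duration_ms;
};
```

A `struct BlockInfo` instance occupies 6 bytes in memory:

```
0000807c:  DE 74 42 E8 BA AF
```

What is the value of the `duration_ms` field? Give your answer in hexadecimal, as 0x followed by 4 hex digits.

0xBAAF

`duration_ms` follows `width` (4 bytes), so it starts at byte offset 4 and occupies 2 bytes.
Bytes at offsets 4..5: BA AF.
Big-endian stores the most-significant byte at the lowest address.
The bytes are already most-significant first: 0xBAAF.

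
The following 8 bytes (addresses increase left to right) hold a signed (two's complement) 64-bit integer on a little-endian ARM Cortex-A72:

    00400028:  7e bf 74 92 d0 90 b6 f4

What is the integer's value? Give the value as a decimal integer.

Little-endian: lowest address holds the least-significant byte.
Reassemble most-significant byte first: F4 B6 90 D0 92 74 BF 7E → 0xF4B690D09274BF7E.
Top bit is set, so as a signed 64-bit value this is 0xF4B690D09274BF7E − 2^64 = -813303457209073794.

-813303457209073794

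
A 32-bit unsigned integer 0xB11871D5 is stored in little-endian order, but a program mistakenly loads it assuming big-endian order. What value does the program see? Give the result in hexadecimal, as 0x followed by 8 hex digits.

0xD57118B1

Stored little-endian, the bytes at ascending addresses are D5 71 18 B1.
Read back as big-endian, the last byte is least significant, giving 0xD57118B1.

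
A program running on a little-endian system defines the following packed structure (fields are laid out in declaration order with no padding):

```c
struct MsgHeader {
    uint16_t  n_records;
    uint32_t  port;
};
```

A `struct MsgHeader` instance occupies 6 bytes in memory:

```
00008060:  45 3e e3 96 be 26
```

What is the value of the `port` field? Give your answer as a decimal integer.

650024675

`port` follows `n_records` (2 bytes), so it starts at byte offset 2 and occupies 4 bytes.
Bytes at offsets 2..5: E3 96 BE 26.
Little-endian: lowest address holds the least-significant byte.
Reassemble most-significant byte first: 26 BE 96 E3 → 0x26BE96E3.
0x26BE96E3 = 650024675.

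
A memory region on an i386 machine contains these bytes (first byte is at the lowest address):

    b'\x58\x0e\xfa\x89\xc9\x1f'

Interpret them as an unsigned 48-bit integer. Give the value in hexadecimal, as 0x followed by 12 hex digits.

0x1FC989FA0E58

In little-endian order the low byte comes first in memory.
Reassemble most-significant byte first: 1F C9 89 FA 0E 58 → 0x1FC989FA0E58.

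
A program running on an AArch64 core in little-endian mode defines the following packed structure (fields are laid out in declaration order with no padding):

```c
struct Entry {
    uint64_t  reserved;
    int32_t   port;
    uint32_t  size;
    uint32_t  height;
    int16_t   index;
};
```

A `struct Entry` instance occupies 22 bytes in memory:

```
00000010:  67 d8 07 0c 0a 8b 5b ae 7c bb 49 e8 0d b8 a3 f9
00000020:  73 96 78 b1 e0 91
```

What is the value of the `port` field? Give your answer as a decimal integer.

`port` follows `reserved` (8 bytes), so it starts at byte offset 8 and occupies 4 bytes.
Bytes at offsets 8..11: 7C BB 49 E8.
Little-endian: lowest address holds the least-significant byte.
Reassemble most-significant byte first: E8 49 BB 7C → 0xE849BB7C.
Top bit is set, so as a signed 32-bit value this is 0xE849BB7C − 2^32 = -397821060.

-397821060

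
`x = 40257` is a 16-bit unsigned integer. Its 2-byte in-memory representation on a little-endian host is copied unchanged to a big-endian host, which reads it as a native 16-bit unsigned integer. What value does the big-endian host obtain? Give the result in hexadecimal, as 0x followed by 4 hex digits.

40257 in 16-bit hexadecimal is 0x9D41.
Stored little-endian, the bytes at ascending addresses are 41 9D.
Read back as big-endian, the last byte is least significant, giving 0x419D.

0x419D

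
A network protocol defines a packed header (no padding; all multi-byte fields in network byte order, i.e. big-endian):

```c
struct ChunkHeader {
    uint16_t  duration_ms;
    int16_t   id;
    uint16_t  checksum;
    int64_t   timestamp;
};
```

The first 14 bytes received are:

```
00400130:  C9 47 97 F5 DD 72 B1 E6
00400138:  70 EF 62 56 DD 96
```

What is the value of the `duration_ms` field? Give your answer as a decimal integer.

`duration_ms` is the first field, at byte offset 0, occupying 2 bytes.
Bytes at offsets 0..1: C9 47.
Big-endian: lowest address holds the most-significant byte.
The bytes are already most-significant first: 0xC947.
0xC947 = 51527.

51527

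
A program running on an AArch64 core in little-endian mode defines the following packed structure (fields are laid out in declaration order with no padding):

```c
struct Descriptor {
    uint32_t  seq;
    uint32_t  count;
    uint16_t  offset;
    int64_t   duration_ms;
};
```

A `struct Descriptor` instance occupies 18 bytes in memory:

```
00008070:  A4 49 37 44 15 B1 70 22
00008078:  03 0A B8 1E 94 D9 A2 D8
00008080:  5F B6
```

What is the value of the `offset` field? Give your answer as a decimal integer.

`offset` follows `seq` (4 B), `count` (4 B), so it starts at offset 4 + 4 = 8 and occupies 2 bytes.
Bytes at offsets 8..9: 03 0A.
In little-endian order the low byte comes first in memory.
Reassemble most-significant byte first: 0A 03 → 0x0A03.
0x0A03 = 2563.

2563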